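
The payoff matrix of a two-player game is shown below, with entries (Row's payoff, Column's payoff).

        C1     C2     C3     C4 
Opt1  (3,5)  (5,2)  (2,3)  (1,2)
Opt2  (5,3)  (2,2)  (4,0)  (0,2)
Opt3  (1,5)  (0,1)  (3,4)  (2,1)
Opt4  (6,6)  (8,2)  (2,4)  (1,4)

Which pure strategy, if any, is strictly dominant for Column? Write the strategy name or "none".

C1

C1 vs C2: Opt1: 5>2, Opt2: 3>2, Opt3: 5>1, Opt4: 6>2.
C1 vs C3: Opt1: 5>3, Opt2: 3>0, Opt3: 5>4, Opt4: 6>4.
C1 vs C4: Opt1: 5>2, Opt2: 3>2, Opt3: 5>1, Opt4: 6>4.
C1 strictly beats every other strategy against every opponent action, so it is strictly dominant.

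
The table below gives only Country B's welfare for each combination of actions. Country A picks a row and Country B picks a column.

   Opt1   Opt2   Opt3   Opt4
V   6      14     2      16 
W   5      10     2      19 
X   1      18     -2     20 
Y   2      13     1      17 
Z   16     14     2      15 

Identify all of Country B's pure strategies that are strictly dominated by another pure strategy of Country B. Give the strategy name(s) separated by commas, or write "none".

Opt1: no other strategy beats it everywhere (Opt2 at Z (16>14); Opt3 at V (6>2); Opt4 at Z (16>15)).
Opt2 is strictly dominated by Opt4 (V: 16>14, W: 19>10, X: 20>18, Y: 17>13, Z: 15>14).
Opt3: dominated, since Opt1 does at least as well everywhere (V: 6>2, W: 5>2, X: 1>-2, Y: 2>1, Z: 16>2).
Opt4: no other strategy beats it everywhere (Opt1 at V (16>6); Opt2 at V (16>14); Opt3 at V (16>2)).

Opt2, Opt3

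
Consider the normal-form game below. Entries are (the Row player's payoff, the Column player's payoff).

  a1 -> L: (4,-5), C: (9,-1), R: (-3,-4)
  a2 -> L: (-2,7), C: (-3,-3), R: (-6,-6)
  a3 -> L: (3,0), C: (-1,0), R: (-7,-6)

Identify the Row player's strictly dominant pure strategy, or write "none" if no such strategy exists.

a1

a1 vs a2: L: 4>-2, C: 9>-3, R: -3>-6.
a1 vs a3: L: 4>3, C: 9>-1, R: -3>-7.
a1 strictly beats every other strategy against every opponent action, so it is strictly dominant.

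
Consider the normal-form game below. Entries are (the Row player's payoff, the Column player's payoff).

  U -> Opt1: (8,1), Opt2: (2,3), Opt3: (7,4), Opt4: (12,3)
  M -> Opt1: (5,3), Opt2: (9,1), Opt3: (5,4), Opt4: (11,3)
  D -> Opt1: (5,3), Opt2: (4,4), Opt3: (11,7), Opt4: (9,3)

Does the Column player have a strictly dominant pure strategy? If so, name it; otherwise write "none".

Opt3 vs Opt1: U: 4>1, M: 4>3, D: 7>3.
Opt3 vs Opt2: U: 4>3, M: 4>1, D: 7>4.
Opt3 vs Opt4: U: 4>3, M: 4>3, D: 7>3.
Opt3 strictly beats every other strategy against every opponent action, so it is strictly dominant.

Opt3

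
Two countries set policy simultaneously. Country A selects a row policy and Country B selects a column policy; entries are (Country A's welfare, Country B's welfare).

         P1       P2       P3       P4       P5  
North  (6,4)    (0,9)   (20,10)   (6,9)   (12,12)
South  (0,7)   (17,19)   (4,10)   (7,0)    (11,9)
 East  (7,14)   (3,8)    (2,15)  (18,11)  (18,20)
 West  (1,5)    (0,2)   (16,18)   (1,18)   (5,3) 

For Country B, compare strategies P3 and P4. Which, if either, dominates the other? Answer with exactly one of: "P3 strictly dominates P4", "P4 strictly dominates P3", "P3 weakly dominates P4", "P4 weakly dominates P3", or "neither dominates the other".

Compare P3 to P4 across each choice by Country A: North: 10>9, South: 10>0, East: 15>11, West: 18=18.
P3 is at least as good everywhere and strictly better somewhere (tied only at West), so P3 weakly but not strictly dominates P4.

P3 weakly dominates P4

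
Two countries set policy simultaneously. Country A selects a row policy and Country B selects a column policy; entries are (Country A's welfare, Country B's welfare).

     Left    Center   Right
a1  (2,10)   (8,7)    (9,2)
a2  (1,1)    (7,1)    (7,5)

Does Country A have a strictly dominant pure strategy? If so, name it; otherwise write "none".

a1

a1 vs a2: Left: 2>1, Center: 8>7, Right: 9>7.
a1 strictly beats every other strategy against every opponent action, so it is strictly dominant.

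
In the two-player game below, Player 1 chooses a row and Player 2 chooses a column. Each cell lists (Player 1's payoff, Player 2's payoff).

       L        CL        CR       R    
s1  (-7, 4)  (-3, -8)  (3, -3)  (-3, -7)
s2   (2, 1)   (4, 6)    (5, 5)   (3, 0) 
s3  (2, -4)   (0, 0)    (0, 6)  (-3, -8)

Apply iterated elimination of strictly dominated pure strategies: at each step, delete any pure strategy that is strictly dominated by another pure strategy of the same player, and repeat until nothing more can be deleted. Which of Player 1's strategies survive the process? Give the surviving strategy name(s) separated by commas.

Row s1 is eliminated: s2 beats it against every remaining column (L: 2>-7, CL: 4>-3, CR: 5>3, R: 3>-3).
Column L is eliminated: CL beats it against every remaining row (s2: 6>1, s3: 0>-4).
For Player 1, s2 strictly dominates s3 on the remaining columns (CL: 4>0, CR: 5>0, R: 3>-3); eliminate s3.
For Player 2, CL strictly dominates CR on the remaining rows (s2: 6>5); eliminate CR.
Column R is eliminated: CL beats it against every remaining row (s2: 6>0).
Among the remaining strategies, none is strictly dominated by another pure strategy of the same player, so the elimination stops.
Surviving strategies — Player 1: {s2}; Player 2: {CL}.

s2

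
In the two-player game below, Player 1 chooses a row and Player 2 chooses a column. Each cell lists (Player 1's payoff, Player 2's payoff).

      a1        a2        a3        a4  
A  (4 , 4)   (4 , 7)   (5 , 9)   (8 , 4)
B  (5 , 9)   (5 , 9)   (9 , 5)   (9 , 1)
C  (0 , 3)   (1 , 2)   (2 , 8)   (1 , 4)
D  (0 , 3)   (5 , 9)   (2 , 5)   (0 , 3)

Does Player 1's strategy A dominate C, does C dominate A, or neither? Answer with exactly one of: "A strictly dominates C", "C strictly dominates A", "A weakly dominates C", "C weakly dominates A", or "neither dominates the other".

A's payoffs vs C's, by Player 2's action — a1: 4>0, a2: 4>1, a3: 5>2, a4: 8>1.
A gives a strictly higher payoff against each choice by Player 2, so A strictly dominates C.

A strictly dominates C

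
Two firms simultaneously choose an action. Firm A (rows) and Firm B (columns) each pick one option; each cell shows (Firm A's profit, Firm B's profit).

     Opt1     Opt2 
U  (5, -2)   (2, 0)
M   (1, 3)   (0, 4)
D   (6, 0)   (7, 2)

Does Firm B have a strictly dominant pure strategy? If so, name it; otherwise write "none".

Opt2 vs Opt1: U: 0>-2, M: 4>3, D: 2>0.
Opt2 strictly beats every other strategy against every opponent action, so it is strictly dominant.

Opt2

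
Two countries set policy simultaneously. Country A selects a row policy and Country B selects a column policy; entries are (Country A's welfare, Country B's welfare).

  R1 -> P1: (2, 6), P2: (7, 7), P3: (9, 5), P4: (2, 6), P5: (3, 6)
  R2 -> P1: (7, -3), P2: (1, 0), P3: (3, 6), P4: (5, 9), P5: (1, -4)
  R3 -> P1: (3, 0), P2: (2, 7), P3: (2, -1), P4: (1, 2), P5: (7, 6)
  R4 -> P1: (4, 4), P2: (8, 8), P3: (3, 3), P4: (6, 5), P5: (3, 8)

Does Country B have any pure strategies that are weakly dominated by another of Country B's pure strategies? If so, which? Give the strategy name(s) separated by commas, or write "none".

P1, P3, P5

P1 is weakly dominated by P2 (R1: 7>6, R2: 0>-3, R3: 7>0, R4: 8>4).
Nothing dominates P2: P1 at R1 (7>6); P3 at R1 (7>5); P4 at R1 (7>6); P5 at R1 (7>6).
P3: dominated, since P4 does at least as well everywhere (R1: 6>5, R2: 9>6, R3: 2>-1, R4: 5>3).
Nothing dominates P4: P1 at R2 (9>-3); P2 at R2 (9>0); P3 at R1 (6>5); P5 at R2 (9>-4).
P5 is weakly dominated by P2 (R1: 7>6, R2: 0>-4, R3: 7>6, R4: 8=8).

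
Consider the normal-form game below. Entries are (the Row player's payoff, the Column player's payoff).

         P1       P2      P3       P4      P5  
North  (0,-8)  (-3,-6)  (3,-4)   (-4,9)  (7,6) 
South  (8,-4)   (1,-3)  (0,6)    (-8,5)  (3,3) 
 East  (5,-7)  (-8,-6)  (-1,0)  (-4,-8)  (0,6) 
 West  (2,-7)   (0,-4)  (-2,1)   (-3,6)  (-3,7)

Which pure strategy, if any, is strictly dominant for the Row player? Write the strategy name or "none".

none

North fails to dominate South at P1 (0<8).
South fails to dominate North at P3 (0<3).
East fails to dominate North at P2 (-8<-3).
West fails to dominate North at P3 (-2<3).
No single strategy dominates all the others.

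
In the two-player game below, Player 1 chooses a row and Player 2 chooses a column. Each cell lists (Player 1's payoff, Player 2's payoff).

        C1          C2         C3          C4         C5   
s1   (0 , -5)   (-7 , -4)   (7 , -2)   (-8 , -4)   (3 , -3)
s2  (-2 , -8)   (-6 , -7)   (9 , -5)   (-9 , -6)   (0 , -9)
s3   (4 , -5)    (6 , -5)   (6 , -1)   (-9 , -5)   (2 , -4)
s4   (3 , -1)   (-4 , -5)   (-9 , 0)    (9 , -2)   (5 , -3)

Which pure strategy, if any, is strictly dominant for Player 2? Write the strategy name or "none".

C3

C3 vs C1: s1: -2>-5, s2: -5>-8, s3: -1>-5, s4: 0>-1.
C3 vs C2: s1: -2>-4, s2: -5>-7, s3: -1>-5, s4: 0>-5.
C3 vs C4: s1: -2>-4, s2: -5>-6, s3: -1>-5, s4: 0>-2.
C3 vs C5: s1: -2>-3, s2: -5>-9, s3: -1>-4, s4: 0>-3.
C3 strictly beats every other strategy against every opponent action, so it is strictly dominant.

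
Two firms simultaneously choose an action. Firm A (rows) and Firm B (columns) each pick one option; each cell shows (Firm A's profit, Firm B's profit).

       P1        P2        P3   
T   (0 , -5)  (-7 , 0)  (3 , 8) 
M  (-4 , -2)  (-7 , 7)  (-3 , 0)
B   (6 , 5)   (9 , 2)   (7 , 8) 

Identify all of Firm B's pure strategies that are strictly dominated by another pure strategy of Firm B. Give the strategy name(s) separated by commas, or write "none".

P1

P1: dominated, since P3 does at least as well everywhere (T: 8>-5, M: 0>-2, B: 8>5).
Nothing dominates P2: P1 at T (0>-5); P3 at M (7>0).
P3 is not dominated — it holds its own against P1 at T (8>-5); P2 at T (8>0).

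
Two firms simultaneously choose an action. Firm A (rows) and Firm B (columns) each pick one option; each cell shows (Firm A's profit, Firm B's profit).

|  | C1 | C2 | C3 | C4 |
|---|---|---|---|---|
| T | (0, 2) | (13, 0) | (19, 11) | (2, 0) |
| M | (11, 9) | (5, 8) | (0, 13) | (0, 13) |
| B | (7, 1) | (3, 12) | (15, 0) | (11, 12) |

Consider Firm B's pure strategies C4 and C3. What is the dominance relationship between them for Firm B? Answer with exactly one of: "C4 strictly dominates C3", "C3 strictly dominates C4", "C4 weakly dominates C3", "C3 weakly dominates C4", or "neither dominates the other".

Compare C4 to C3 across each choice by Firm A: T: 0<11, M: 13=13, B: 12>0.
C4 does better at B but worse at T; neither strategy dominates the other.

neither dominates the other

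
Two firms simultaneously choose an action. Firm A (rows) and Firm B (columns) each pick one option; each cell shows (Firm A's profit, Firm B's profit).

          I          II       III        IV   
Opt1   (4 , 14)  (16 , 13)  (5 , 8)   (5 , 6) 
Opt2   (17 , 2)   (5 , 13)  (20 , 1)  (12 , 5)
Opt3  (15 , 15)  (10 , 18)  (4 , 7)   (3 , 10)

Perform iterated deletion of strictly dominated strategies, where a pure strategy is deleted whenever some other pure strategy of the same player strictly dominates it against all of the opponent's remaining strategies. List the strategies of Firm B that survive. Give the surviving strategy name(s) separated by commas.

I, II

Column III is eliminated: I beats it against every remaining row (Opt1: 14>8, Opt2: 2>1, Opt3: 15>7).
Column IV is eliminated: II beats it against every remaining row (Opt1: 13>6, Opt2: 13>5, Opt3: 18>10).
Among the remaining strategies, none is strictly dominated by another pure strategy of the same player, so the elimination stops.
Surviving strategies — Firm A: {Opt1, Opt2, Opt3}; Firm B: {I, II}.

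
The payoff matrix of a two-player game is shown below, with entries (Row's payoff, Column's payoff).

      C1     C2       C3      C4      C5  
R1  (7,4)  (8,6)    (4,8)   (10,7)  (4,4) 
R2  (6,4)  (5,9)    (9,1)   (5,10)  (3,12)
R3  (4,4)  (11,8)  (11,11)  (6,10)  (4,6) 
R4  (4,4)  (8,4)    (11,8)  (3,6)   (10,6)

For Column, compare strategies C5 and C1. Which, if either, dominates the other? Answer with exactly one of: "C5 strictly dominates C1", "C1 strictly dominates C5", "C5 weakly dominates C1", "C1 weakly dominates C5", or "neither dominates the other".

C5's payoffs vs C1's, by Row's action — R1: 4=4, R2: 12>4, R3: 6>4, R4: 6>4.
C5 is at least as good everywhere and strictly better somewhere (tied only at R1), so C5 weakly but not strictly dominates C1.

C5 weakly dominates C1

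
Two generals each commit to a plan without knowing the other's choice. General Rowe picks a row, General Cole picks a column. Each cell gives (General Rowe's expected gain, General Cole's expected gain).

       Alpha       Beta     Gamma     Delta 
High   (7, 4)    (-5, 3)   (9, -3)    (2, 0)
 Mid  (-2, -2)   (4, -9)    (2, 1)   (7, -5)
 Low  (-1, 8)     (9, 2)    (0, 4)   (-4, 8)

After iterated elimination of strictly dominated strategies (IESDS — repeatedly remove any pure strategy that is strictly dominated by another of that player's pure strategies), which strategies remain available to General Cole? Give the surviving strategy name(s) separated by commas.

Alpha

General Cole's strategy Beta is strictly dominated by Alpha (High: 4>3, Mid: -2>-9, Low: 8>2) and is removed.
For General Rowe, High strictly dominates Low on the remaining columns (Alpha: 7>-1, Gamma: 9>0, Delta: 2>-4); eliminate Low.
For General Cole, Alpha strictly dominates Delta on the remaining rows (High: 4>0, Mid: -2>-5); eliminate Delta.
General Rowe's strategy Mid is strictly dominated by High (Alpha: 7>-2, Gamma: 9>2) and is removed.
General Cole's strategy Gamma is strictly dominated by Alpha (High: 4>-3) and is removed.
Among the remaining strategies, none is strictly dominated by another pure strategy of the same player, so the elimination stops.
Surviving strategies — General Rowe: {High}; General Cole: {Alpha}.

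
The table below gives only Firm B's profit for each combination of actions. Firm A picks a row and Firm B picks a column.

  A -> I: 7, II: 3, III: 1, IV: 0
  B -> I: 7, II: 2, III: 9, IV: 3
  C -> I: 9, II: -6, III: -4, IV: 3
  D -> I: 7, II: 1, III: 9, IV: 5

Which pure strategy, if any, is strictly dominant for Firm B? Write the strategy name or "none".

none

I fails to dominate III at B (7<9).
II fails to dominate I at A (3<7).
III fails to dominate I at A (1<7).
IV fails to dominate I at A (0<7).
No single strategy dominates all the others.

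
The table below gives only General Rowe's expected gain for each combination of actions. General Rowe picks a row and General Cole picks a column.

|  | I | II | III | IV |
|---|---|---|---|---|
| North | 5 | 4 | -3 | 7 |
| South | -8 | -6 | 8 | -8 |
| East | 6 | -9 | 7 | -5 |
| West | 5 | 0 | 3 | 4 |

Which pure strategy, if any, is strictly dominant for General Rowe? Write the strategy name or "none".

none

North fails to dominate South at III (-3<8).
South fails to dominate North at I (-8<5).
East fails to dominate North at II (-9<4).
West fails to dominate North at I (5=5).
No single strategy dominates all the others.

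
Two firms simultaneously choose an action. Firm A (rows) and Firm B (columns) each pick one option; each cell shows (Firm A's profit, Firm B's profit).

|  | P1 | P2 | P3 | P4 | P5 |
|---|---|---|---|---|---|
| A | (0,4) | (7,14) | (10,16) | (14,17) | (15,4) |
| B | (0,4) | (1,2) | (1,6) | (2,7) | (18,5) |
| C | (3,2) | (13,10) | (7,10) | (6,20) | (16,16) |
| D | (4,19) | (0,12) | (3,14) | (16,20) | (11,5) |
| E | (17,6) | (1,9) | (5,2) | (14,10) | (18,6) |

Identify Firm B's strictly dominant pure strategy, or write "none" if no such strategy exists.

P4 vs P1: A: 17>4, B: 7>4, C: 20>2, D: 20>19, E: 10>6.
P4 vs P2: A: 17>14, B: 7>2, C: 20>10, D: 20>12, E: 10>9.
P4 vs P3: A: 17>16, B: 7>6, C: 20>10, D: 20>14, E: 10>2.
P4 vs P5: A: 17>4, B: 7>5, C: 20>16, D: 20>5, E: 10>6.
P4 strictly beats every other strategy against every opponent action, so it is strictly dominant.

P4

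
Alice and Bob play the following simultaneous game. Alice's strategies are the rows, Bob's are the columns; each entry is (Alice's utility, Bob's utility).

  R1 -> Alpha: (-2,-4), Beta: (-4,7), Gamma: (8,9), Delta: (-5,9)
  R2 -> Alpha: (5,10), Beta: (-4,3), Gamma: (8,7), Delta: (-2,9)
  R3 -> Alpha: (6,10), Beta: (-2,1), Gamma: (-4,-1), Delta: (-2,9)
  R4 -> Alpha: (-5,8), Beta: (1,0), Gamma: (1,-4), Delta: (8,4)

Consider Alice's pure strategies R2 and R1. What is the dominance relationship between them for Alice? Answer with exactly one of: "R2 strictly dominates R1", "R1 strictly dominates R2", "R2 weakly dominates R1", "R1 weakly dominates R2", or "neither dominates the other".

R2 weakly dominates R1

R2's payoffs vs R1's, by Bob's action — Alpha: 5>-2, Beta: -4=-4, Gamma: 8=8, Delta: -2>-5.
R2 is at least as good everywhere and strictly better somewhere (tied only at Beta, Gamma), so R2 weakly but not strictly dominates R1.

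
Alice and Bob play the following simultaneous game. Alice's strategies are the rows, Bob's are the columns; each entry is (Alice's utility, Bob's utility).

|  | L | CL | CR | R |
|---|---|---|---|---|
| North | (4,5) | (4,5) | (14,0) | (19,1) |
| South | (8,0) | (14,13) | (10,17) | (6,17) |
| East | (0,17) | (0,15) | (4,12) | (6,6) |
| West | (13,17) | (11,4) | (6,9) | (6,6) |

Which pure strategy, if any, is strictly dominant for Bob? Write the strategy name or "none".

none

L fails to dominate CL at North (5=5).
CL fails to dominate L at North (5=5).
CR fails to dominate L at North (0<5).
R fails to dominate L at North (1<5).
No single strategy dominates all the others.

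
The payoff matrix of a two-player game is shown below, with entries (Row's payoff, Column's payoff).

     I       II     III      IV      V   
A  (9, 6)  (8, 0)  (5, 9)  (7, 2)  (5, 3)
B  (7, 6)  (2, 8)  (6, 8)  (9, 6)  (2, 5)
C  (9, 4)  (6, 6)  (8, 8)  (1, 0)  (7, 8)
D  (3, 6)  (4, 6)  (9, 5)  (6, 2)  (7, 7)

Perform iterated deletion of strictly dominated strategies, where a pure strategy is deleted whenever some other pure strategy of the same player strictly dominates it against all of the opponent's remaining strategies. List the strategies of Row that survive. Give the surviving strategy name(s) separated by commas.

A, C, D

For Column, III strictly dominates IV on the remaining rows (A: 9>2, B: 8>6, C: 8>0, D: 5>2); eliminate IV.
For Row, C strictly dominates B on the remaining columns (I: 9>7, II: 6>2, III: 8>6, V: 7>2); eliminate B.
For Column, V strictly dominates II on the remaining rows (A: 3>0, C: 8>6, D: 7>6); eliminate II.
Among the remaining strategies, none is strictly dominated by another pure strategy of the same player, so the elimination stops.
Surviving strategies — Row: {A, C, D}; Column: {I, III, V}.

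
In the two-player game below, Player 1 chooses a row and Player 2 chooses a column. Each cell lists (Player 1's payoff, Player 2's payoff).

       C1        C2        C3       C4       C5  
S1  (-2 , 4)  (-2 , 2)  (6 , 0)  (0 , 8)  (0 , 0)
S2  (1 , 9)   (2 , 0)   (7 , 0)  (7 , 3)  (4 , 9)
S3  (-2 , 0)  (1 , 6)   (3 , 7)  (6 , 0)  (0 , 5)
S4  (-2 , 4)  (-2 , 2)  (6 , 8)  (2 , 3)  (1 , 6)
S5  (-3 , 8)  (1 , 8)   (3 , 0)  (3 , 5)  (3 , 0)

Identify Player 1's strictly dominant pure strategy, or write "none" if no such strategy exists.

S2 vs S1: C1: 1>-2, C2: 2>-2, C3: 7>6, C4: 7>0, C5: 4>0.
S2 vs S3: C1: 1>-2, C2: 2>1, C3: 7>3, C4: 7>6, C5: 4>0.
S2 vs S4: C1: 1>-2, C2: 2>-2, C3: 7>6, C4: 7>2, C5: 4>1.
S2 vs S5: C1: 1>-3, C2: 2>1, C3: 7>3, C4: 7>3, C5: 4>3.
S2 strictly beats every other strategy against every opponent action, so it is strictly dominant.

S2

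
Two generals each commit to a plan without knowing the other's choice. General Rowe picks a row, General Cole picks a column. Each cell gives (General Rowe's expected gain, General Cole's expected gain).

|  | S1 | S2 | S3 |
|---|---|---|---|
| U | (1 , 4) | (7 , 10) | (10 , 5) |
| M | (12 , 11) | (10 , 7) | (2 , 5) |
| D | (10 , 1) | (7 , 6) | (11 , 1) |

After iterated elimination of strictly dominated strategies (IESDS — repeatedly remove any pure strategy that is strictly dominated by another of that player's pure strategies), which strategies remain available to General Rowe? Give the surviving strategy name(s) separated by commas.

For General Cole, S2 strictly dominates S3 on the remaining rows (U: 10>5, M: 7>5, D: 6>1); eliminate S3.
For General Rowe, M strictly dominates U on the remaining columns (S1: 12>1, S2: 10>7); eliminate U.
Row D is eliminated: M beats it against every remaining column (S1: 12>10, S2: 10>7).
General Cole's strategy S2 is strictly dominated by S1 (M: 11>7) and is removed.
Among the remaining strategies, none is strictly dominated by another pure strategy of the same player, so the elimination stops.
Surviving strategies — General Rowe: {M}; General Cole: {S1}.

M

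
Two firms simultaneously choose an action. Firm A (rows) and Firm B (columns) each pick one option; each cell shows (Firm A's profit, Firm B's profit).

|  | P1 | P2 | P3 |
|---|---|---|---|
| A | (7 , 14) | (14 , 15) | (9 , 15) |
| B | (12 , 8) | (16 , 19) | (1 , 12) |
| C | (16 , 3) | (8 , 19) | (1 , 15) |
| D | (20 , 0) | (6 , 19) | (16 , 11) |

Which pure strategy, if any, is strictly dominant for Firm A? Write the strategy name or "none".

none

A fails to dominate B at P1 (7<12).
B fails to dominate A at P3 (1<9).
C fails to dominate A at P2 (8<14).
D fails to dominate A at P2 (6<14).
No single strategy dominates all the others.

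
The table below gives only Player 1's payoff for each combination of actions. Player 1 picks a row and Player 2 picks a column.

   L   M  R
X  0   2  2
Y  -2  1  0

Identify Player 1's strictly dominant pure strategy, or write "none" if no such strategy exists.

X

X vs Y: L: 0>-2, M: 2>1, R: 2>0.
X strictly beats every other strategy against every opponent action, so it is strictly dominant.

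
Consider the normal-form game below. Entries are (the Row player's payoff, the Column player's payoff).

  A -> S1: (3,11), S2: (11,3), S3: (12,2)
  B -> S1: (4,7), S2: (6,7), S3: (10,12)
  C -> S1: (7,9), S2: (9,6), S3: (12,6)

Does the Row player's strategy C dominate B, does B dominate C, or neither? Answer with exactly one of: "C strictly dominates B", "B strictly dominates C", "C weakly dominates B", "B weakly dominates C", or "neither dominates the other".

C's payoffs vs B's, by the Column player's action — S1: 7>4, S2: 9>6, S3: 12>10.
C gives a strictly higher payoff against each opponent action, so C strictly dominates B.

C strictly dominates B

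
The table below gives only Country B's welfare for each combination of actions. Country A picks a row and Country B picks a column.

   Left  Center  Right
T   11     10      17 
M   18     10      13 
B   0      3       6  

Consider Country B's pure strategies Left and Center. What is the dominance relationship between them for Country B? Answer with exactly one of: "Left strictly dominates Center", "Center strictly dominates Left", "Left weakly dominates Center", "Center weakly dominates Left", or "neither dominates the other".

Left's payoffs vs Center's, by Country A's action — T: 11>10, M: 18>10, B: 0<3.
Left does better at T, M but worse at B; neither strategy dominates the other.

neither dominates the other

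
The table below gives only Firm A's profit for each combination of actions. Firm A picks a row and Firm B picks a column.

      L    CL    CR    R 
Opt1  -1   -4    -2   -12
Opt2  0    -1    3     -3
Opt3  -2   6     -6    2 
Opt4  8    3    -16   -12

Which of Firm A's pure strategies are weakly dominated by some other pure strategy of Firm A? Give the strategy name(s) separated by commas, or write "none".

Opt1: dominated, since Opt2 does at least as well everywhere (L: 0>-1, CL: -1>-4, CR: 3>-2, R: -3>-12).
Nothing dominates Opt2: Opt1 at L (0>-1); Opt3 at L (0>-2); Opt4 at CR (3>-16).
Opt3: no other strategy beats it everywhere (Opt1 at CL (6>-4); Opt2 at CL (6>-1); Opt4 at CL (6>3)).
Nothing dominates Opt4: Opt1 at L (8>-1); Opt2 at L (8>0); Opt3 at L (8>-2).

Opt1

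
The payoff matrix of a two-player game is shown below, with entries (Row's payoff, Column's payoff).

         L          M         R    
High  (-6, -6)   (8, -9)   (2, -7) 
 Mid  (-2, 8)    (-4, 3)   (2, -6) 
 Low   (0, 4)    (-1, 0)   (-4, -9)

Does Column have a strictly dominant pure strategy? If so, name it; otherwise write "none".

L

L vs M: High: -6>-9, Mid: 8>3, Low: 4>0.
L vs R: High: -6>-7, Mid: 8>-6, Low: 4>-9.
L strictly beats every other strategy against every opponent action, so it is strictly dominant.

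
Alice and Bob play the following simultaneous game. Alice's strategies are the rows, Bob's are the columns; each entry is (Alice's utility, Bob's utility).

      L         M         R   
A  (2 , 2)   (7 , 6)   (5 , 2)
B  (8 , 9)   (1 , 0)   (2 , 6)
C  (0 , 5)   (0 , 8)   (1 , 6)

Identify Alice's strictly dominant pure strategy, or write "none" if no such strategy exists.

none

A fails to dominate B at L (2<8).
B fails to dominate A at M (1<7).
C fails to dominate A at L (0<2).
No single strategy dominates all the others.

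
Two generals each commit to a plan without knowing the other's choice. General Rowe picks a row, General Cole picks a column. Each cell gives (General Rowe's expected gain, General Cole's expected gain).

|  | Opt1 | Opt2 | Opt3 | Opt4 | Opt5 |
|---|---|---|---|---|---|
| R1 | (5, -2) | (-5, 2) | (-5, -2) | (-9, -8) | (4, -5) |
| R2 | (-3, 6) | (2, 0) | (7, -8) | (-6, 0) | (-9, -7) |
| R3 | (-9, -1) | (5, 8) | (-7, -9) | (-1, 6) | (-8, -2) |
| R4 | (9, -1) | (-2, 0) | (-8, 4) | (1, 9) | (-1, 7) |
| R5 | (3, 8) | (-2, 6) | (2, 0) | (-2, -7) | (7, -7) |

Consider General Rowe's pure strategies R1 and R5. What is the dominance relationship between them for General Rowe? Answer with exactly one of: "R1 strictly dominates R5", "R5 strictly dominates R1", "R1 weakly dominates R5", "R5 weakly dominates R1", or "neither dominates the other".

neither dominates the other

Compare R1 to R5 across each opponent action: Opt1: 5>3, Opt2: -5<-2, Opt3: -5<2, Opt4: -9<-2, Opt5: 4<7.
R1 does better at Opt1 but worse at Opt2, Opt3, Opt4, Opt5; neither strategy dominates the other.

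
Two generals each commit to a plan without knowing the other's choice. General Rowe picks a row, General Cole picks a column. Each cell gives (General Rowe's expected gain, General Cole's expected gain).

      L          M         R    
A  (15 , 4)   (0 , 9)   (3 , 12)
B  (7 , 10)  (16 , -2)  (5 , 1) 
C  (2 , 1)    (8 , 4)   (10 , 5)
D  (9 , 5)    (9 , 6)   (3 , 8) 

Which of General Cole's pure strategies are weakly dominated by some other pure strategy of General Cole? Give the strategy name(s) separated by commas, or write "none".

L is not dominated — it holds its own against M at B (10>-2); R at B (10>1).
R weakly dominates M — A: 12>9, B: 1>-2, C: 5>4, D: 8>6.
R is not dominated — it holds its own against L at A (12>4); M at A (12>9).

M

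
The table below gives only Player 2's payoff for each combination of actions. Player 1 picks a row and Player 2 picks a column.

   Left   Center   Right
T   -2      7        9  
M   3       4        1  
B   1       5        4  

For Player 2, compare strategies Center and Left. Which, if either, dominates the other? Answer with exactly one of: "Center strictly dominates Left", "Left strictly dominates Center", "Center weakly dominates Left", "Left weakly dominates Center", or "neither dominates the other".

Center's payoffs vs Left's, by Player 1's action — T: 7>-2, M: 4>3, B: 5>1.
Center gives a strictly higher payoff against each opponent action, so Center strictly dominates Left.

Center strictly dominates Left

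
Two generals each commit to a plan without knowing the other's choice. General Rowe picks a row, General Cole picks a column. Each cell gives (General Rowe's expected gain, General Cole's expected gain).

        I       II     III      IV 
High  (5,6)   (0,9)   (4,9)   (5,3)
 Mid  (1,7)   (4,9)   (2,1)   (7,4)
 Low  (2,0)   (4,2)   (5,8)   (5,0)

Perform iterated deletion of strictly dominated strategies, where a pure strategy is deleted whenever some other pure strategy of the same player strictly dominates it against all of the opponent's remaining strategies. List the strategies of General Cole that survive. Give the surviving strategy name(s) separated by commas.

II, III

For General Cole, II strictly dominates I on the remaining rows (High: 9>6, Mid: 9>7, Low: 2>0); eliminate I.
Column IV is eliminated: II beats it against every remaining row (High: 9>3, Mid: 9>4, Low: 2>0).
General Rowe's strategy High is strictly dominated by Low (II: 4>0, III: 5>4) and is removed.
Among the remaining strategies, none is strictly dominated by another pure strategy of the same player, so the elimination stops.
Surviving strategies — General Rowe: {Mid, Low}; General Cole: {II, III}.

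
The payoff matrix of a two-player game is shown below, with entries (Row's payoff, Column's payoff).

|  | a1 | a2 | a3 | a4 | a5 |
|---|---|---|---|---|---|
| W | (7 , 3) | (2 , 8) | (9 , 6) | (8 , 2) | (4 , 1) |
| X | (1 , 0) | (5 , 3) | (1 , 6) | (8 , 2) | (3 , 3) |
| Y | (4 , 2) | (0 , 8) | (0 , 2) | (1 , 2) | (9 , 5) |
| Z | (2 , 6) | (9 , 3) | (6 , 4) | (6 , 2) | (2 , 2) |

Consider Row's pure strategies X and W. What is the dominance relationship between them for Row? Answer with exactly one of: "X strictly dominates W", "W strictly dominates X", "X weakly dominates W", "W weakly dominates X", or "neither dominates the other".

X's payoffs vs W's, by Column's action — a1: 1<7, a2: 5>2, a3: 1<9, a4: 8=8, a5: 3<4.
X does better at a2 but worse at a1, a3, a5; neither strategy dominates the other.

neither dominates the other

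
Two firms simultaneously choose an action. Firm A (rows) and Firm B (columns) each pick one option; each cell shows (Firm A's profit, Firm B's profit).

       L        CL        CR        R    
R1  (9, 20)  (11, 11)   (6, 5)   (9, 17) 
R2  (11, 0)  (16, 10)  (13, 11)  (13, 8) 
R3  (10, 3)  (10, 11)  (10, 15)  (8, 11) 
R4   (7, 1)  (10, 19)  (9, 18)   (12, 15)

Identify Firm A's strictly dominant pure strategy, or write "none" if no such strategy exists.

R2 vs R1: L: 11>9, CL: 16>11, CR: 13>6, R: 13>9.
R2 vs R3: L: 11>10, CL: 16>10, CR: 13>10, R: 13>8.
R2 vs R4: L: 11>7, CL: 16>10, CR: 13>9, R: 13>12.
R2 strictly beats every other strategy against every opponent action, so it is strictly dominant.

R2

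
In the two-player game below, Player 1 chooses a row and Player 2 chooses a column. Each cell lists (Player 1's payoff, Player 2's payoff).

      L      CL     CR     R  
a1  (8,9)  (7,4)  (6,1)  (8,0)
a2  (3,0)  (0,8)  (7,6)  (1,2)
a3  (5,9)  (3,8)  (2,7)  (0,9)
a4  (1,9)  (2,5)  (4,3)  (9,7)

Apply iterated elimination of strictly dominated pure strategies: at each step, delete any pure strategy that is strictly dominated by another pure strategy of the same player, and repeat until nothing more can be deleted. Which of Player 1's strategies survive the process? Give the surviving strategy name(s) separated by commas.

a1

Player 1's strategy a3 is strictly dominated by a1 (L: 8>5, CL: 7>3, CR: 6>2, R: 8>0) and is removed.
Player 2's strategy CR is strictly dominated by CL (a1: 4>1, a2: 8>6, a4: 5>3) and is removed.
Row a2 is eliminated: a1 beats it against every remaining column (L: 8>3, CL: 7>0, R: 8>1).
Column CL is eliminated: L beats it against every remaining row (a1: 9>4, a4: 9>5).
Player 2's strategy R is strictly dominated by L (a1: 9>0, a4: 9>7) and is removed.
Row a4 is eliminated: a1 beats it against every remaining column (L: 8>1).
Among the remaining strategies, none is strictly dominated by another pure strategy of the same player, so the elimination stops.
Surviving strategies — Player 1: {a1}; Player 2: {L}.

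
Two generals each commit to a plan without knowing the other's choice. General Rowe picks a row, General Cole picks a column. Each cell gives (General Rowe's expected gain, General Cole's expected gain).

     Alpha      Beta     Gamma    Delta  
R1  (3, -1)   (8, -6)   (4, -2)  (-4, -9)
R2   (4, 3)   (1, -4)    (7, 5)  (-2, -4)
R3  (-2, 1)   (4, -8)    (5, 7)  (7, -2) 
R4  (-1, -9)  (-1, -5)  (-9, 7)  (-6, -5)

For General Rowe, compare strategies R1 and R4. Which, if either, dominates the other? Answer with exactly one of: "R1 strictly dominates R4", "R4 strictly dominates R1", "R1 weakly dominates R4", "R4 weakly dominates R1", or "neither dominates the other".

R1 strictly dominates R4

Compare R1 to R4 across each opponent action: Alpha: 3>-1, Beta: 8>-1, Gamma: 4>-9, Delta: -4>-6.
Every comparison favours R1, so R1 strictly dominates R4.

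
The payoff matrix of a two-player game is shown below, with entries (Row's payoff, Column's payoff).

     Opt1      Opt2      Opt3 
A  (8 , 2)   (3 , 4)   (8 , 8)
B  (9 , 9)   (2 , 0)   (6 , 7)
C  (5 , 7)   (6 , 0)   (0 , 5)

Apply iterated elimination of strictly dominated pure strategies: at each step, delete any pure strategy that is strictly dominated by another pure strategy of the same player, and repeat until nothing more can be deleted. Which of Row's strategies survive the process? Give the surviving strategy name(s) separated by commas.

Column's strategy Opt2 is strictly dominated by Opt3 (A: 8>4, B: 7>0, C: 5>0) and is removed.
Row's strategy C is strictly dominated by A (Opt1: 8>5, Opt3: 8>0) and is removed.
Among the remaining strategies, none is strictly dominated by another pure strategy of the same player, so the elimination stops.
Surviving strategies — Row: {A, B}; Column: {Opt1, Opt3}.

A, B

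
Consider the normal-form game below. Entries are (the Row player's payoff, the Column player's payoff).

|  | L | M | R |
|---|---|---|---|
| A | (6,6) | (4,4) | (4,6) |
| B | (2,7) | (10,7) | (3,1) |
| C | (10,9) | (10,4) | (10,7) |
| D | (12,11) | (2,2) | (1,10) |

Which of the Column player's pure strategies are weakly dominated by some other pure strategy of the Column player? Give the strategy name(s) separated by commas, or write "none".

L: no other strategy beats it everywhere (M at A (6>4); R at B (7>1)).
M: dominated, since L does at least as well everywhere (A: 6>4, B: 7=7, C: 9>4, D: 11>2).
R: dominated, since L does at least as well everywhere (A: 6=6, B: 7>1, C: 9>7, D: 11>10).

M, R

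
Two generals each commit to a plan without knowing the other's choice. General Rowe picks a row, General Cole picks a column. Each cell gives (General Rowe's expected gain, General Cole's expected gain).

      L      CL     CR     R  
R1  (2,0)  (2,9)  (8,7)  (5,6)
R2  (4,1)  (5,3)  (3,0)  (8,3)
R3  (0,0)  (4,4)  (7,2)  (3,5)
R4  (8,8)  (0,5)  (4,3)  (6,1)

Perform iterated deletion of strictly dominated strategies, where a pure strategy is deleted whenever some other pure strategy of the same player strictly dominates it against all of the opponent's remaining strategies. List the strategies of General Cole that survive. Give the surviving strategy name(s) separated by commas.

General Cole's strategy CR is strictly dominated by CL (R1: 9>7, R2: 3>0, R3: 4>2, R4: 5>3) and is removed.
For General Rowe, R2 strictly dominates R1 on the remaining columns (L: 4>2, CL: 5>2, R: 8>5); eliminate R1.
For General Rowe, R2 strictly dominates R3 on the remaining columns (L: 4>0, CL: 5>4, R: 8>3); eliminate R3.
Among the remaining strategies, none is strictly dominated by another pure strategy of the same player, so the elimination stops.
Surviving strategies — General Rowe: {R2, R4}; General Cole: {L, CL, R}.

L, CL, R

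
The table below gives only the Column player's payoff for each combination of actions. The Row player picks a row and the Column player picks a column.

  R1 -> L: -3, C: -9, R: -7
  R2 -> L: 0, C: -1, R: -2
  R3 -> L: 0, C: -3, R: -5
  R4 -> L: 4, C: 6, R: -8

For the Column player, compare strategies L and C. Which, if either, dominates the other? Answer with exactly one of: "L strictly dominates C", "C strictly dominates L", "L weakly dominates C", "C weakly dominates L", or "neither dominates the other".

neither dominates the other

L's payoffs vs C's, by the Row player's action — R1: -3>-9, R2: 0>-1, R3: 0>-3, R4: 4<6.
L does better at R1, R2, R3 but worse at R4; neither strategy dominates the other.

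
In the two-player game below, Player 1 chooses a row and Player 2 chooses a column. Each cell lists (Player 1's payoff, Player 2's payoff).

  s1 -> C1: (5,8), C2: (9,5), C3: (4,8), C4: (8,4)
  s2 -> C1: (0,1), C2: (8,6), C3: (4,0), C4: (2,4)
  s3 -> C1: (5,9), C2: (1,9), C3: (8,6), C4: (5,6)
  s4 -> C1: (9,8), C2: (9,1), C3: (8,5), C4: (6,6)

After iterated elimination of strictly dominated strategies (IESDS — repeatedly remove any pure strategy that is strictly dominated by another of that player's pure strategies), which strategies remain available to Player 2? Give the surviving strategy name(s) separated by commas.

C1, C2, C3

Row s2 is eliminated: s4 beats it against every remaining column (C1: 9>0, C2: 9>8, C3: 8>4, C4: 6>2).
Player 2's strategy C4 is strictly dominated by C1 (s1: 8>4, s3: 9>6, s4: 8>6) and is removed.
Among the remaining strategies, none is strictly dominated by another pure strategy of the same player, so the elimination stops.
Surviving strategies — Player 1: {s1, s3, s4}; Player 2: {C1, C2, C3}.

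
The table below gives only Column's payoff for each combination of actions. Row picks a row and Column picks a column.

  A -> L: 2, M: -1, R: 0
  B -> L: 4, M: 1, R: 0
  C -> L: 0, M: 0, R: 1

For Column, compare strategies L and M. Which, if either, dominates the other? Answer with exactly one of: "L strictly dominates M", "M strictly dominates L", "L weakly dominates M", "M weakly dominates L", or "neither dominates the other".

Compare L to M across every action of Row: A: 2>-1, B: 4>1, C: 0=0.
L is at least as good everywhere and strictly better somewhere (tied only at C), so L weakly but not strictly dominates M.

L weakly dominates M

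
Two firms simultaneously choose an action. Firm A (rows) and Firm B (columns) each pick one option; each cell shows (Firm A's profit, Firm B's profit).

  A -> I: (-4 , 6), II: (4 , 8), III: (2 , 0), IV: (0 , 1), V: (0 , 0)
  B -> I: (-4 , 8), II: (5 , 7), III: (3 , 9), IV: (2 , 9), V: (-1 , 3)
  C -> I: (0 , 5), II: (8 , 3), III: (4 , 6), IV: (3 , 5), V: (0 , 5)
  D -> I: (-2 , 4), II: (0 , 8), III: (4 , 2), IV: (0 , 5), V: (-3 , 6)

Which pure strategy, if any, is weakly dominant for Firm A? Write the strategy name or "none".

C vs A: I: 0>-4, II: 8>4, III: 4>2, IV: 3>0, V: 0=0.
C vs B: I: 0>-4, II: 8>5, III: 4>3, IV: 3>2, V: 0>-1.
C vs D: I: 0>-2, II: 8>0, III: 4=4, IV: 3>0, V: 0>-3.
C is at least as good as every other strategy against every opponent action, so it is weakly dominant.

C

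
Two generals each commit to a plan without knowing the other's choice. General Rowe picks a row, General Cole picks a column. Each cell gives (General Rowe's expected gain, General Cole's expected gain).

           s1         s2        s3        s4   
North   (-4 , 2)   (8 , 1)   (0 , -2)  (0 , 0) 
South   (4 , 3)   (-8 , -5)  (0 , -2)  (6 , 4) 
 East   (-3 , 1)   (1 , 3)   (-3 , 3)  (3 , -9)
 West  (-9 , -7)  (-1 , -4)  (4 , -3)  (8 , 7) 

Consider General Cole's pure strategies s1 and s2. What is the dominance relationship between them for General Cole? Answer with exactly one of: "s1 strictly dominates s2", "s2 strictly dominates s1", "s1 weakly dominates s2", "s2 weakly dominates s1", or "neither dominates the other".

Compare s1 to s2 across each opponent action: North: 2>1, South: 3>-5, East: 1<3, West: -7<-4.
s1 does better at North, South but worse at East, West; neither strategy dominates the other.

neither dominates the other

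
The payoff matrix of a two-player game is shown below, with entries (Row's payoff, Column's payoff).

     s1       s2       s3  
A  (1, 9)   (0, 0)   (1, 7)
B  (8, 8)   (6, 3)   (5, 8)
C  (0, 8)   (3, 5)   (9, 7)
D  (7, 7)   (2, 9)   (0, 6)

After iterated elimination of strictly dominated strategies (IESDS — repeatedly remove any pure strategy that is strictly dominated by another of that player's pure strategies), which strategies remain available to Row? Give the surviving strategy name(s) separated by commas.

B, C

For Row, B strictly dominates A on the remaining columns (s1: 8>1, s2: 6>0, s3: 5>1); eliminate A.
Row's strategy D is strictly dominated by B (s1: 8>7, s2: 6>2, s3: 5>0) and is removed.
Column's strategy s2 is strictly dominated by s1 (B: 8>3, C: 8>5) and is removed.
Among the remaining strategies, none is strictly dominated by another pure strategy of the same player, so the elimination stops.
Surviving strategies — Row: {B, C}; Column: {s1, s3}.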